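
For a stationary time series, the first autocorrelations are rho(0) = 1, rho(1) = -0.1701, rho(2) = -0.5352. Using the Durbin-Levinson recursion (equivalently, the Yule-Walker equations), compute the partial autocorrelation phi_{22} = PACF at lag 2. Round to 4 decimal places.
\phi_{22} = -0.5809

The PACF at lag k is phi_{kk}, the last component of the solution
to the Yule-Walker system G_k phi = r_k where
  (G_k)_{ij} = rho(|i - j|), (r_k)_i = rho(i), i,j = 1..k.
Equivalently, Durbin-Levinson gives phi_{kk} iteratively:
  phi_{11} = rho(1)
  phi_{kk} = [rho(k) - sum_{j=1..k-1} phi_{k-1,j} rho(k-j)]
            / [1 - sum_{j=1..k-1} phi_{k-1,j} rho(j)],
  phi_{k,j} = phi_{k-1,j} - phi_{kk} phi_{k-1,k-j},  j = 1..k-1.
Step k = 1:
  phi_11 = rho(1) = -0.1701.
Step k = 2:
  phi_22 = [rho(2) - phi_11 rho(1)] / [1 - phi_11 rho(1)] = [-0.5352 - (-0.1701)(-0.1701)] / [1 - (-0.1701)(-0.1701)]
         = -0.56413401 / 0.97106599 = -0.5809.
Therefore phi_{22} = -0.5809.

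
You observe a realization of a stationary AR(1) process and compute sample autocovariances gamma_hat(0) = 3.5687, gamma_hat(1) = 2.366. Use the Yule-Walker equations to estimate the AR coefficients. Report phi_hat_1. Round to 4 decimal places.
\hat\phi_{1} = 0.6630

The Yule-Walker equations for an AR(p) process read, in matrix form,
  Gamma_p phi = r_p,   with   (Gamma_p)_{ij} = gamma(|i - j|),
                       (r_p)_i = gamma(i),   i,j = 1..p.
Substitute the sample gammas (Toeplitz matrix and right-hand side of size 1):
  Gamma_p = [[3.5687]]
  r_p     = [2.366]
With p = 1 this is the single equation gamma(0) phi_1 = gamma(1):
  phi_hat_1 = gamma(1) / gamma(0) = 2.366 / 3.5687 = 0.6630.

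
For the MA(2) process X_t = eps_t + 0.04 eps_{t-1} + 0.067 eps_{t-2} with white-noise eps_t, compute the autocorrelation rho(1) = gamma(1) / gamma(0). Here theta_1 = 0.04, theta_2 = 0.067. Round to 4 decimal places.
\rho(1) = 0.0424

For an MA(q) process with theta_0 = 1, the autocovariance is
  gamma(k) = sigma^2 * sum_{i=0..q-k} theta_i * theta_{i+k},
and rho(k) = gamma(k) / gamma(0). Sigma^2 cancels.
  numerator   = (1)*(0.04) + (0.04)*(0.067) = 0.04268.
  denominator = (1)^2 + (0.04)^2 + (0.067)^2 = 1.006089.
  rho(1) = 0.04268 / 1.006089 = 0.0424.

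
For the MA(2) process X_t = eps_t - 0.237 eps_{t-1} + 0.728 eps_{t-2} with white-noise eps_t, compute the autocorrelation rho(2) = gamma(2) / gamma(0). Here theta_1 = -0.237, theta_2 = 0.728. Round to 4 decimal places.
\rho(2) = 0.4590

For an MA(q) process with theta_0 = 1, the autocovariance is
  gamma(k) = sigma^2 * sum_{i=0..q-k} theta_i * theta_{i+k},
and rho(k) = gamma(k) / gamma(0). Sigma^2 cancels.
  numerator   = (1)*(0.728) = 0.728.
  denominator = (1)^2 + (-0.237)^2 + (0.728)^2 = 1.586153.
  rho(2) = 0.728 / 1.586153 = 0.4590.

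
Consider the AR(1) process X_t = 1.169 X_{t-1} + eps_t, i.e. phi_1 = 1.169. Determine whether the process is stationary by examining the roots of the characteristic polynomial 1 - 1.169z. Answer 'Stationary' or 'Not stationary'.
\text{Not stationary}

The AR(p) characteristic polynomial is P(z) = 1 - 1.169z.
Stationarity requires all roots to lie outside the unit circle, i.e. |z| > 1 for every root.
This is linear in z: 1 + (-1.169) z = 0  =>  z = -1/(-1.169) = 0.855432,  |z| = 0.855432.
Moduli of all roots: 0.8554.
All moduli strictly greater than 1? No.
Verdict: Not stationary.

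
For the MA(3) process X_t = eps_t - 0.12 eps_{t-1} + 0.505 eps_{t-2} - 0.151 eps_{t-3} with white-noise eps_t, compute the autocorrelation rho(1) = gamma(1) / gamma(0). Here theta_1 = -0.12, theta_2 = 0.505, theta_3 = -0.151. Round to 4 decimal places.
\rho(1) = -0.1988

For an MA(q) process with theta_0 = 1, the autocovariance is
  gamma(k) = sigma^2 * sum_{i=0..q-k} theta_i * theta_{i+k},
and rho(k) = gamma(k) / gamma(0). Sigma^2 cancels.
  numerator   = (1)*(-0.12) + (-0.12)*(0.505) + (0.505)*(-0.151) = -0.256855.
  denominator = (1)^2 + (-0.12)^2 + (0.505)^2 + (-0.151)^2 = 1.292226.
  rho(1) = -0.256855 / 1.292226 = -0.1988.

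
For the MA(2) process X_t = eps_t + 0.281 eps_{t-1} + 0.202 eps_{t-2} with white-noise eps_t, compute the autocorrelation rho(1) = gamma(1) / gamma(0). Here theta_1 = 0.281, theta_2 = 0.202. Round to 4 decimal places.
\rho(1) = 0.3016

For an MA(q) process with theta_0 = 1, the autocovariance is
  gamma(k) = sigma^2 * sum_{i=0..q-k} theta_i * theta_{i+k},
and rho(k) = gamma(k) / gamma(0). Sigma^2 cancels.
  numerator   = (1)*(0.281) + (0.281)*(0.202) = 0.337762.
  denominator = (1)^2 + (0.281)^2 + (0.202)^2 = 1.119765.
  rho(1) = 0.337762 / 1.119765 = 0.3016.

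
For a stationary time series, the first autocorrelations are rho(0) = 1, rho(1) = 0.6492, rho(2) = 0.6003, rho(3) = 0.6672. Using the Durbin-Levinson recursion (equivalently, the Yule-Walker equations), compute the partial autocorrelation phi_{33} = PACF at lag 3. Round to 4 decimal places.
\phi_{33} = 0.3770

The PACF at lag k is phi_{kk}, the last component of the solution
to the Yule-Walker system G_k phi = r_k where
  (G_k)_{ij} = rho(|i - j|), (r_k)_i = rho(i), i,j = 1..k.
Equivalently, Durbin-Levinson gives phi_{kk} iteratively:
  phi_{11} = rho(1)
  phi_{kk} = [rho(k) - sum_{j=1..k-1} phi_{k-1,j} rho(k-j)]
            / [1 - sum_{j=1..k-1} phi_{k-1,j} rho(j)],
  phi_{k,j} = phi_{k-1,j} - phi_{kk} phi_{k-1,k-j},  j = 1..k-1.
Step k = 1:
  phi_11 = rho(1) = 0.6492.
Step k = 2:
  phi_22 = [rho(2) - phi_11 rho(1)] / [1 - phi_11 rho(1)] = [0.6003 - (0.6492)(0.6492)] / [1 - (0.6492)(0.6492)]
         = 0.17883936 / 0.57853936 = 0.309122.
  Update: phi_21 = phi_11 - phi_22 phi_11 = 0.6492 - (0.309122)(0.6492) = 0.448518.
Step k = 3:
  phi_33 = [rho(3) - phi_21 rho(2) - phi_22 rho(1)] / [1 - phi_21 rho(1) - phi_22 rho(2)]
    numerator   = 0.6672 - (0.448518)(0.6003) - (0.309122)(0.6492) = 0.19727259
    denominator = 1 - (0.448518)(0.6492) - (0.309122)(0.6003) = 0.52325614
  phi_33 = 0.19727259 / 0.52325614 = 0.377.
Therefore phi_{33} = 0.3770.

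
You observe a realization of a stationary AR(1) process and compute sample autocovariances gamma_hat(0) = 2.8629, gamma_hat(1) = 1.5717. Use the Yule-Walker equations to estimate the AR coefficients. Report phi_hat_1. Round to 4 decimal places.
\hat\phi_{1} = 0.5490

The Yule-Walker equations for an AR(p) process read, in matrix form,
  Gamma_p phi = r_p,   with   (Gamma_p)_{ij} = gamma(|i - j|),
                       (r_p)_i = gamma(i),   i,j = 1..p.
Substitute the sample gammas (Toeplitz matrix and right-hand side of size 1):
  Gamma_p = [[2.8629]]
  r_p     = [1.5717]
With p = 1 this is the single equation gamma(0) phi_1 = gamma(1):
  phi_hat_1 = gamma(1) / gamma(0) = 1.5717 / 2.8629 = 0.5490.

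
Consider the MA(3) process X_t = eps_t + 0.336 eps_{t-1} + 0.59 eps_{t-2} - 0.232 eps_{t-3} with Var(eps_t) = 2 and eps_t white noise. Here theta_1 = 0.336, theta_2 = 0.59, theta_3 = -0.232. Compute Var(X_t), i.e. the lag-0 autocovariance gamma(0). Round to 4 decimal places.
\gamma(0) = 3.0296

For an MA(q) process X_t = eps_t + sum_i theta_i eps_{t-i} with
Var(eps_t) = sigma^2, the variance is
  gamma(0) = sigma^2 * (1 + sum_i theta_i^2).
  sum_i theta_i^2 = (0.336)^2 + (0.59)^2 + (-0.232)^2 = 0.112896 + 0.3481 + 0.053824 = 0.51482.
  gamma(0) = 2 * (1 + 0.51482) = 2 * 1.51482 = 3.02964, which rounds to 3.0296.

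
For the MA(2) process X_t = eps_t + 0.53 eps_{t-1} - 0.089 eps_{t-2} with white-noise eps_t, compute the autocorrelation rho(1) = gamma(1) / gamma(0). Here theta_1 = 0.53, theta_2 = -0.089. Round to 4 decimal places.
\rho(1) = 0.3746

For an MA(q) process with theta_0 = 1, the autocovariance is
  gamma(k) = sigma^2 * sum_{i=0..q-k} theta_i * theta_{i+k},
and rho(k) = gamma(k) / gamma(0). Sigma^2 cancels.
  numerator   = (1)*(0.53) + (0.53)*(-0.089) = 0.48283.
  denominator = (1)^2 + (0.53)^2 + (-0.089)^2 = 1.288821.
  rho(1) = 0.48283 / 1.288821 = 0.3746.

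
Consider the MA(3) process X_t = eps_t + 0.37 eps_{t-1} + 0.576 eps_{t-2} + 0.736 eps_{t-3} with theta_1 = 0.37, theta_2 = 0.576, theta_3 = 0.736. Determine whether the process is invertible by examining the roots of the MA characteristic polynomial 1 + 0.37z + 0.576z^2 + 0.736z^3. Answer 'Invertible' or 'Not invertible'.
\text{Invertible}

The MA(q) characteristic polynomial is P(z) = 1 + 0.37z + 0.576z^2 + 0.736z^3.
Invertibility requires all roots to lie outside the unit circle, i.e. |z| > 1 for every root.
Degree 3: look for a simple real root z0 first, then factor out (1 - z/z0) and solve the remaining quadratic.
Testing z0 = -1.25: P(-1.25) = 1 + (0.37)(-1.25) + (0.576)(-1.25)^2 + (0.736)(-1.25)^3
  = 1 + (-0.4625) + (0.9) + (-1.4375) = 0.  So z_0 = -1.25 is a root, |z_0| = 1.25.
Divide out the factor (1 + 0.8 z) = (1 - z/z0) (since 1/z0 = -0.8):
  P(z) = (1 + 0.8 z)(1 + (-0.43) z + (0.92) z^2)
  [check: z-coef -0.43 - (-0.8) = 0.37; z^2-coef 0.92 - (-0.8)(-0.43) = 0.576; z^3-coef -(-0.8)(0.92) = 0.736.]
Remaining roots from the quadratic factor 1 + (-0.43) z + (0.92) z^2:
  Set 1 + (-0.43) z + (0.92) z^2 = 0, i.e. a z^2 + b z + c = 0 with a = 0.92, b = -0.43, c = 1.
  Discriminant D = b^2 - 4ac = (-0.43)^2 - 4*(0.92)*1 = 0.1849 - (3.68) = -3.4951.
  D < 0, so the roots are the complex-conjugate pair z = (-b +/- i sqrt(-D)) / (2a) = 0.2337 +/- 1.016i.
  For a conjugate pair |z|^2 = z * conj(z) = (product of roots) = c/a = 1/(0.92) = 1.086957, so |z| = sqrt(1.086957) = 1.0426 for both roots.
Moduli of all roots: 1.2500, 1.0426, 1.0426.
All moduli strictly greater than 1? Yes.
Verdict: Invertible.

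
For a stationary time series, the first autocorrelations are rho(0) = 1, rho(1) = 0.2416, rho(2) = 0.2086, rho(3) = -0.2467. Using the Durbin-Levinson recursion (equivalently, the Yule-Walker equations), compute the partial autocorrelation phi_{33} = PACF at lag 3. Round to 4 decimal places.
\phi_{33} = -0.3570

The PACF at lag k is phi_{kk}, the last component of the solution
to the Yule-Walker system G_k phi = r_k where
  (G_k)_{ij} = rho(|i - j|), (r_k)_i = rho(i), i,j = 1..k.
Equivalently, Durbin-Levinson gives phi_{kk} iteratively:
  phi_{11} = rho(1)
  phi_{kk} = [rho(k) - sum_{j=1..k-1} phi_{k-1,j} rho(k-j)]
            / [1 - sum_{j=1..k-1} phi_{k-1,j} rho(j)],
  phi_{k,j} = phi_{k-1,j} - phi_{kk} phi_{k-1,k-j},  j = 1..k-1.
Step k = 1:
  phi_11 = rho(1) = 0.2416.
Step k = 2:
  phi_22 = [rho(2) - phi_11 rho(1)] / [1 - phi_11 rho(1)] = [0.2086 - (0.2416)(0.2416)] / [1 - (0.2416)(0.2416)]
         = 0.15022944 / 0.94162944 = 0.159542.
  Update: phi_21 = phi_11 - phi_22 phi_11 = 0.2416 - (0.159542)(0.2416) = 0.203055.
Step k = 3:
  phi_33 = [rho(3) - phi_21 rho(2) - phi_22 rho(1)] / [1 - phi_21 rho(1) - phi_22 rho(2)]
    numerator   = -0.2467 - (0.203055)(0.2086) - (0.159542)(0.2416) = -0.32760255
    denominator = 1 - (0.203055)(0.2416) - (0.159542)(0.2086) = 0.91766154
  phi_33 = -0.32760255 / 0.91766154 = -0.357.
Therefore phi_{33} = -0.3570.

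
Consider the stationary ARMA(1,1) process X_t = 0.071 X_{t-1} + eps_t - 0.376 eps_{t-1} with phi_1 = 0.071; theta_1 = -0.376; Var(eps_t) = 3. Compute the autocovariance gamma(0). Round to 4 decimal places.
\gamma(0) = 3.2805

Multiply the model equation by X_{t-k} and take expectations. With theta_0 = psi_0 = 1 and psi_j the MA(infinity) weights, this gives
  gamma(k) - sum_i phi_i gamma(k-i) = c_k,
  c_k = sigma^2 * sum_{j=k..q} theta_j psi_{j-k}   (c_k = 0 for k > q),
using gamma(-m) = gamma(m).
psi-weights needed (psi_j = theta_j + sum_i phi_i psi_{j-i}):
  psi_1 = theta_1 + phi_1 = -0.376 + (0.071) = -0.305
Right-hand sides:
  c_0 = sigma^2 (1 + theta_1 psi_1) = 3 * (1 + (-0.376)(-0.305)) = 3 * 1.11468 = 3.34404
  c_1 = sigma^2 theta_1 = 3 * (-0.376) = -1.128
  c_2 = 0
Equations for k = 0 and k = 1 (AR order 1):
  gamma(0) = phi_1 gamma(1) + c_0
  gamma(1) = phi_1 gamma(0) + c_1
Substituting the second into the first: gamma(0) (1 - phi_1^2) = c_0 + phi_1 c_1, so
  gamma(0) = (c_0 + phi_1 c_1) / (1 - phi_1^2) = (3.34404 + (0.071)(-1.128)) / (1 - (0.071)^2) = 3.263952 / 0.994959 = 3.280489.
Therefore gamma(0) = 3.2805 (to 4 decimal places).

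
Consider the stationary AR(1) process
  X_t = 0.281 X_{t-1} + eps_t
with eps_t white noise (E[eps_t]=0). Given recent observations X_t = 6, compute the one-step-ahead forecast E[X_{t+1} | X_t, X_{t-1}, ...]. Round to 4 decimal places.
E[X_{t+1} \mid \mathcal F_t] = 1.6860

For an AR(p) model X_t = c + sum_i phi_i X_{t-i} + eps_t, the
one-step-ahead conditional mean is
  E[X_{t+1} | X_t, ...] = c + sum_i phi_i X_{t+1-i}.
Substitute known values:
  E[X_{t+1} | ...] = (0.281) * (6)
                   = 1.6860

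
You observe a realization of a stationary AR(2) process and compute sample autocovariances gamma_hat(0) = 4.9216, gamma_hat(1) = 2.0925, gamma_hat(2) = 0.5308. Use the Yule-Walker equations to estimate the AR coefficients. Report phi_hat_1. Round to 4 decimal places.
\hat\phi_{1} = 0.4630

The Yule-Walker equations for an AR(p) process read, in matrix form,
  Gamma_p phi = r_p,   with   (Gamma_p)_{ij} = gamma(|i - j|),
                       (r_p)_i = gamma(i),   i,j = 1..p.
Substitute the sample gammas (Toeplitz matrix and right-hand side of size 2):
  Gamma_p = [[4.9216, 2.0925], [2.0925, 4.9216]]
  r_p     = [2.0925, 0.5308]
Written out:
  4.9216 phi_1 + 2.0925 phi_2 = 2.0925
  2.0925 phi_1 + 4.9216 phi_2 = 0.5308
Solve by Cramer's rule:
  det = gamma(0)^2 - gamma(1)^2 = (4.9216)^2 - (2.0925)^2 = 24.22214656 - 4.37855625 = 19.84359031
  phi_hat_1 = [gamma(1) gamma(0) - gamma(1) gamma(2)] / det = [(2.0925)(4.9216) - (2.0925)(0.5308)] / 19.84359031 = 9.187749 / 19.84359031 = 0.463
  phi_hat_2 = [gamma(0) gamma(2) - gamma(1)^2] / det = [(4.9216)(0.5308) - (2.0925)^2] / 19.84359031 = -1.76617097 / 19.84359031 = -0.089
So phi_hat = [0.4630, -0.0890].
Therefore phi_hat_1 = 0.4630.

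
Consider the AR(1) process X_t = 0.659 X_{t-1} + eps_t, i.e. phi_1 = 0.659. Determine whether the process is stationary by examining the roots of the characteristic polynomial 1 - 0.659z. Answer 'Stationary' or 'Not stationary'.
\text{Stationary}

The AR(p) characteristic polynomial is P(z) = 1 - 0.659z.
Stationarity requires all roots to lie outside the unit circle, i.e. |z| > 1 for every root.
This is linear in z: 1 + (-0.659) z = 0  =>  z = -1/(-0.659) = 1.517451,  |z| = 1.517451.
Moduli of all roots: 1.5175.
All moduli strictly greater than 1? Yes.
Verdict: Stationary.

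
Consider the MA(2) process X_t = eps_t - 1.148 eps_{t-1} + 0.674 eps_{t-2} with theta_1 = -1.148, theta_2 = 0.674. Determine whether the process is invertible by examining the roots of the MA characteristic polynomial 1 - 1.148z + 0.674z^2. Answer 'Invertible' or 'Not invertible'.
\text{Invertible}

The MA(q) characteristic polynomial is P(z) = 1 - 1.148z + 0.674z^2.
Invertibility requires all roots to lie outside the unit circle, i.e. |z| > 1 for every root.
Set 1 + (-1.148) z + (0.674) z^2 = 0, i.e. a z^2 + b z + c = 0 with a = 0.674, b = -1.148, c = 1.
Discriminant D = b^2 - 4ac = (-1.148)^2 - 4*(0.674)*1 = 1.317904 - (2.696) = -1.378096.
D < 0, so the roots are the complex-conjugate pair z = (-b +/- i sqrt(-D)) / (2a) = 0.8516 +/- 0.8709i.
For a conjugate pair |z|^2 = z * conj(z) = (product of roots) = c/a = 1/(0.674) = 1.48368, so |z| = sqrt(1.48368) = 1.2181 for both roots.
Moduli of all roots: 1.2181, 1.2181.
All moduli strictly greater than 1? Yes.
Verdict: Invertible.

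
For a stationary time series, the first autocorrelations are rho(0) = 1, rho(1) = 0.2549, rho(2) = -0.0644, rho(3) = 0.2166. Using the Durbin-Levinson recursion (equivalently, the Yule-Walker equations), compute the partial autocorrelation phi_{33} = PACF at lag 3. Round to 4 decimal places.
\phi_{33} = 0.2950

The PACF at lag k is phi_{kk}, the last component of the solution
to the Yule-Walker system G_k phi = r_k where
  (G_k)_{ij} = rho(|i - j|), (r_k)_i = rho(i), i,j = 1..k.
Equivalently, Durbin-Levinson gives phi_{kk} iteratively:
  phi_{11} = rho(1)
  phi_{kk} = [rho(k) - sum_{j=1..k-1} phi_{k-1,j} rho(k-j)]
            / [1 - sum_{j=1..k-1} phi_{k-1,j} rho(j)],
  phi_{k,j} = phi_{k-1,j} - phi_{kk} phi_{k-1,k-j},  j = 1..k-1.
Step k = 1:
  phi_11 = rho(1) = 0.2549.
Step k = 2:
  phi_22 = [rho(2) - phi_11 rho(1)] / [1 - phi_11 rho(1)] = [-0.0644 - (0.2549)(0.2549)] / [1 - (0.2549)(0.2549)]
         = -0.12937401 / 0.93502599 = -0.138364.
  Update: phi_21 = phi_11 - phi_22 phi_11 = 0.2549 - (-0.138364)(0.2549) = 0.290169.
Step k = 3:
  phi_33 = [rho(3) - phi_21 rho(2) - phi_22 rho(1)] / [1 - phi_21 rho(1) - phi_22 rho(2)]
    numerator   = 0.2166 - (0.290169)(-0.0644) - (-0.138364)(0.2549) = 0.27055589
    denominator = 1 - (0.290169)(0.2549) - (-0.138364)(-0.0644) = 0.91712527
  phi_33 = 0.27055589 / 0.91712527 = 0.295.
Therefore phi_{33} = 0.2950.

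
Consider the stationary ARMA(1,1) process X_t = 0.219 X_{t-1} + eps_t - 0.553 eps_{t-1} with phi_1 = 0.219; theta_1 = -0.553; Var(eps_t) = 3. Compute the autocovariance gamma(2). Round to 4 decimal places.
\gamma(2) = -0.2026

Multiply the model equation by X_{t-k} and take expectations. With theta_0 = psi_0 = 1 and psi_j the MA(infinity) weights, this gives
  gamma(k) - sum_i phi_i gamma(k-i) = c_k,
  c_k = sigma^2 * sum_{j=k..q} theta_j psi_{j-k}   (c_k = 0 for k > q),
using gamma(-m) = gamma(m).
psi-weights needed (psi_j = theta_j + sum_i phi_i psi_{j-i}):
  psi_1 = theta_1 + phi_1 = -0.553 + (0.219) = -0.334
Right-hand sides:
  c_0 = sigma^2 (1 + theta_1 psi_1) = 3 * (1 + (-0.553)(-0.334)) = 3 * 1.184702 = 3.554106
  c_1 = sigma^2 theta_1 = 3 * (-0.553) = -1.659
  c_2 = 0
Equations for k = 0 and k = 1 (AR order 1):
  gamma(0) = phi_1 gamma(1) + c_0
  gamma(1) = phi_1 gamma(0) + c_1
Substituting the second into the first: gamma(0) (1 - phi_1^2) = c_0 + phi_1 c_1, so
  gamma(0) = (c_0 + phi_1 c_1) / (1 - phi_1^2) = (3.554106 + (0.219)(-1.659)) / (1 - (0.219)^2) = 3.190785 / 0.952039 = 3.351528.
  gamma(1) = phi_1 gamma(0) + c_1 = (0.219)(3.351528) + (-1.659) = -0.925015.
For k = 2 (> q): gamma(2) = phi_1 gamma(1) = (0.219)(-0.925015) = -0.202578.
Therefore gamma(2) = -0.2026 (to 4 decimal places).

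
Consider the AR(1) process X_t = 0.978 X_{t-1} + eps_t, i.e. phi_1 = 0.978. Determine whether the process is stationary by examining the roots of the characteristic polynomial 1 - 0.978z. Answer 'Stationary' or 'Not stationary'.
\text{Stationary}

The AR(p) characteristic polynomial is P(z) = 1 - 0.978z.
Stationarity requires all roots to lie outside the unit circle, i.e. |z| > 1 for every root.
This is linear in z: 1 + (-0.978) z = 0  =>  z = -1/(-0.978) = 1.022495,  |z| = 1.022495.
Moduli of all roots: 1.0225.
All moduli strictly greater than 1? Yes.
Verdict: Stationary.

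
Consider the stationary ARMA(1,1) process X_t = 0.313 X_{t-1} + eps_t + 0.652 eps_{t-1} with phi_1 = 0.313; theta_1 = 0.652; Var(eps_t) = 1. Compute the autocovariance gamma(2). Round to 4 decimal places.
\gamma(2) = 0.4032

Multiply the model equation by X_{t-k} and take expectations. With theta_0 = psi_0 = 1 and psi_j the MA(infinity) weights, this gives
  gamma(k) - sum_i phi_i gamma(k-i) = c_k,
  c_k = sigma^2 * sum_{j=k..q} theta_j psi_{j-k}   (c_k = 0 for k > q),
using gamma(-m) = gamma(m).
psi-weights needed (psi_j = theta_j + sum_i phi_i psi_{j-i}):
  psi_1 = theta_1 + phi_1 = 0.652 + (0.313) = 0.965
Right-hand sides:
  c_0 = sigma^2 (1 + theta_1 psi_1) = 1 * (1 + (0.652)(0.965)) = 1 * 1.62918 = 1.62918
  c_1 = sigma^2 theta_1 = 1 * (0.652) = 0.652
  c_2 = 0
Equations for k = 0 and k = 1 (AR order 1):
  gamma(0) = phi_1 gamma(1) + c_0
  gamma(1) = phi_1 gamma(0) + c_1
Substituting the second into the first: gamma(0) (1 - phi_1^2) = c_0 + phi_1 c_1, so
  gamma(0) = (c_0 + phi_1 c_1) / (1 - phi_1^2) = (1.62918 + (0.313)(0.652)) / (1 - (0.313)^2) = 1.833256 / 0.902031 = 2.032365.
  gamma(1) = phi_1 gamma(0) + c_1 = (0.313)(2.032365) + (0.652) = 1.28813.
For k = 2 (> q): gamma(2) = phi_1 gamma(1) = (0.313)(1.28813) = 0.403185.
Therefore gamma(2) = 0.4032 (to 4 decimal places).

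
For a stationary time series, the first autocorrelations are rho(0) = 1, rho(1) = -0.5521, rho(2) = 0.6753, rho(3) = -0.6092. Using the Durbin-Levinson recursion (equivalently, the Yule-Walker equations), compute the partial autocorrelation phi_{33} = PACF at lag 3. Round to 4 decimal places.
\phi_{33} = -0.2829

The PACF at lag k is phi_{kk}, the last component of the solution
to the Yule-Walker system G_k phi = r_k where
  (G_k)_{ij} = rho(|i - j|), (r_k)_i = rho(i), i,j = 1..k.
Equivalently, Durbin-Levinson gives phi_{kk} iteratively:
  phi_{11} = rho(1)
  phi_{kk} = [rho(k) - sum_{j=1..k-1} phi_{k-1,j} rho(k-j)]
            / [1 - sum_{j=1..k-1} phi_{k-1,j} rho(j)],
  phi_{k,j} = phi_{k-1,j} - phi_{kk} phi_{k-1,k-j},  j = 1..k-1.
Step k = 1:
  phi_11 = rho(1) = -0.5521.
Step k = 2:
  phi_22 = [rho(2) - phi_11 rho(1)] / [1 - phi_11 rho(1)] = [0.6753 - (-0.5521)(-0.5521)] / [1 - (-0.5521)(-0.5521)]
         = 0.37048559 / 0.69518559 = 0.53293.
  Update: phi_21 = phi_11 - phi_22 phi_11 = -0.5521 - (0.53293)(-0.5521) = -0.257869.
Step k = 3:
  phi_33 = [rho(3) - phi_21 rho(2) - phi_22 rho(1)] / [1 - phi_21 rho(1) - phi_22 rho(2)]
    numerator   = -0.6092 - (-0.257869)(0.6753) - (0.53293)(-0.5521) = -0.14083009
    denominator = 1 - (-0.257869)(-0.5521) - (0.53293)(0.6753) = 0.49774253
  phi_33 = -0.14083009 / 0.49774253 = -0.2829.
Therefore phi_{33} = -0.2829.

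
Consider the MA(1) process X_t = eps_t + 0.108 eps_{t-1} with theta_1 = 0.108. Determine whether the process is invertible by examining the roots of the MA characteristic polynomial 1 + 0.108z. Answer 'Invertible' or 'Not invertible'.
\text{Invertible}

The MA(q) characteristic polynomial is P(z) = 1 + 0.108z.
Invertibility requires all roots to lie outside the unit circle, i.e. |z| > 1 for every root.
This is linear in z: 1 + (0.108) z = 0  =>  z = -1/(0.108) = -9.259259,  |z| = 9.259259.
Moduli of all roots: 9.2593.
All moduli strictly greater than 1? Yes.
Verdict: Invertible.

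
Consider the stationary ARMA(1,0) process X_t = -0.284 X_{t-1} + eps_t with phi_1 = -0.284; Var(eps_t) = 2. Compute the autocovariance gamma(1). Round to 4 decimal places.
\gamma(1) = -0.6178

Multiply the model equation by X_{t-k} and take expectations. With theta_0 = psi_0 = 1 and psi_j the MA(infinity) weights, this gives
  gamma(k) - sum_i phi_i gamma(k-i) = c_k,
  c_k = sigma^2 * sum_{j=k..q} theta_j psi_{j-k}   (c_k = 0 for k > q),
using gamma(-m) = gamma(m).
Pure AR (q = 0): c_0 = sigma^2 = 2, c_k = 0 for k >= 1.
Equations for k = 0 and k = 1 (AR order 1):
  gamma(0) = phi_1 gamma(1) + c_0
  gamma(1) = phi_1 gamma(0) + c_1
Substituting the second into the first: gamma(0) (1 - phi_1^2) = c_0 + phi_1 c_1, so
  gamma(0) = c_0 / (1 - phi_1^2) = 2 / (1 - (-0.284)^2) = 2 / 0.919344 = 2.175464.
  gamma(1) = phi_1 gamma(0) = (-0.284)(2.175464) = -0.617832.
Therefore gamma(1) = -0.6178 (to 4 decimal places).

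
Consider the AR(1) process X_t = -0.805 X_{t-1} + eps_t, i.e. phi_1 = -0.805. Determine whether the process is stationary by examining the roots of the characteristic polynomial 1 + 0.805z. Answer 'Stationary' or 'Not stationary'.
\text{Stationary}

The AR(p) characteristic polynomial is P(z) = 1 + 0.805z.
Stationarity requires all roots to lie outside the unit circle, i.e. |z| > 1 for every root.
This is linear in z: 1 + (0.805) z = 0  =>  z = -1/(0.805) = -1.242236,  |z| = 1.242236.
Moduli of all roots: 1.2422.
All moduli strictly greater than 1? Yes.
Verdict: Stationary.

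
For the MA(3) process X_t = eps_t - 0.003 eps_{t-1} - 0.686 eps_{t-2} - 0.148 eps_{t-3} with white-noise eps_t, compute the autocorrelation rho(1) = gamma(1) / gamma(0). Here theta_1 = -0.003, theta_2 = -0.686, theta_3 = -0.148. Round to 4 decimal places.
\rho(1) = 0.0674

For an MA(q) process with theta_0 = 1, the autocovariance is
  gamma(k) = sigma^2 * sum_{i=0..q-k} theta_i * theta_{i+k},
and rho(k) = gamma(k) / gamma(0). Sigma^2 cancels.
  numerator   = (1)*(-0.003) + (-0.003)*(-0.686) + (-0.686)*(-0.148) = 0.100586.
  denominator = (1)^2 + (-0.003)^2 + (-0.686)^2 + (-0.148)^2 = 1.492509.
  rho(1) = 0.100586 / 1.492509 = 0.0674.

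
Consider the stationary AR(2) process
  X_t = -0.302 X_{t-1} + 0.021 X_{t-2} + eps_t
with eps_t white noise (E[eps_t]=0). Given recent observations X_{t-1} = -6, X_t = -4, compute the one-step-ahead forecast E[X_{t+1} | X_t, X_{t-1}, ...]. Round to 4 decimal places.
E[X_{t+1} \mid \mathcal F_t] = 1.0820

For an AR(p) model X_t = c + sum_i phi_i X_{t-i} + eps_t, the
one-step-ahead conditional mean is
  E[X_{t+1} | X_t, ...] = c + sum_i phi_i X_{t+1-i}.
Substitute known values:
  E[X_{t+1} | ...] = (-0.302) * (-4) + (0.021) * (-6)
                   = 1.0820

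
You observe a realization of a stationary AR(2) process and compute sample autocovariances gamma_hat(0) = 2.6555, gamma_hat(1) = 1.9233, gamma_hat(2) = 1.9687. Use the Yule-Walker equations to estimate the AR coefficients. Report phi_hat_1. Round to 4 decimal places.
\hat\phi_{1} = 0.3940

The Yule-Walker equations for an AR(p) process read, in matrix form,
  Gamma_p phi = r_p,   with   (Gamma_p)_{ij} = gamma(|i - j|),
                       (r_p)_i = gamma(i),   i,j = 1..p.
Substitute the sample gammas (Toeplitz matrix and right-hand side of size 2):
  Gamma_p = [[2.6555, 1.9233], [1.9233, 2.6555]]
  r_p     = [1.9233, 1.9687]
Written out:
  2.6555 phi_1 + 1.9233 phi_2 = 1.9233
  1.9233 phi_1 + 2.6555 phi_2 = 1.9687
Solve by Cramer's rule:
  det = gamma(0)^2 - gamma(1)^2 = (2.6555)^2 - (1.9233)^2 = 7.05168025 - 3.69908289 = 3.35259736
  phi_hat_1 = [gamma(1) gamma(0) - gamma(1) gamma(2)] / det = [(1.9233)(2.6555) - (1.9233)(1.9687)] / 3.35259736 = 1.32092244 / 3.35259736 = 0.394
  phi_hat_2 = [gamma(0) gamma(2) - gamma(1)^2] / det = [(2.6555)(1.9687) - (1.9233)^2] / 3.35259736 = 1.52879996 / 3.35259736 = 0.456
So phi_hat = [0.3940, 0.4560].
Therefore phi_hat_1 = 0.3940.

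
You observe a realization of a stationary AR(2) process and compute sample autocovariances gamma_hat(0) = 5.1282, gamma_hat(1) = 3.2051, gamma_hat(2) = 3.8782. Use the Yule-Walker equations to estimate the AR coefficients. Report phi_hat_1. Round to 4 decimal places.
\hat\phi_{1} = 0.2500

The Yule-Walker equations for an AR(p) process read, in matrix form,
  Gamma_p phi = r_p,   with   (Gamma_p)_{ij} = gamma(|i - j|),
                       (r_p)_i = gamma(i),   i,j = 1..p.
Substitute the sample gammas (Toeplitz matrix and right-hand side of size 2):
  Gamma_p = [[5.1282, 3.2051], [3.2051, 5.1282]]
  r_p     = [3.2051, 3.8782]
Written out:
  5.1282 phi_1 + 3.2051 phi_2 = 3.2051
  3.2051 phi_1 + 5.1282 phi_2 = 3.8782
Solve by Cramer's rule:
  det = gamma(0)^2 - gamma(1)^2 = (5.1282)^2 - (3.2051)^2 = 26.29843524 - 10.27266601 = 16.02576923
  phi_hat_1 = [gamma(1) gamma(0) - gamma(1) gamma(2)] / det = [(3.2051)(5.1282) - (3.2051)(3.8782)] / 16.02576923 = 4.006375 / 16.02576923 = 0.25
  phi_hat_2 = [gamma(0) gamma(2) - gamma(1)^2] / det = [(5.1282)(3.8782) - (3.2051)^2] / 16.02576923 = 9.61551923 / 16.02576923 = 0.6
So phi_hat = [0.2500, 0.6000].
Therefore phi_hat_1 = 0.2500.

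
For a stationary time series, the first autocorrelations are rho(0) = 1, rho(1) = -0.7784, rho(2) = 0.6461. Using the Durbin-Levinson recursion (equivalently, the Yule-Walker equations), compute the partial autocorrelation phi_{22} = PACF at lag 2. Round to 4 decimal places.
\phi_{22} = 0.1020

The PACF at lag k is phi_{kk}, the last component of the solution
to the Yule-Walker system G_k phi = r_k where
  (G_k)_{ij} = rho(|i - j|), (r_k)_i = rho(i), i,j = 1..k.
Equivalently, Durbin-Levinson gives phi_{kk} iteratively:
  phi_{11} = rho(1)
  phi_{kk} = [rho(k) - sum_{j=1..k-1} phi_{k-1,j} rho(k-j)]
            / [1 - sum_{j=1..k-1} phi_{k-1,j} rho(j)],
  phi_{k,j} = phi_{k-1,j} - phi_{kk} phi_{k-1,k-j},  j = 1..k-1.
Step k = 1:
  phi_11 = rho(1) = -0.7784.
Step k = 2:
  phi_22 = [rho(2) - phi_11 rho(1)] / [1 - phi_11 rho(1)] = [0.6461 - (-0.7784)(-0.7784)] / [1 - (-0.7784)(-0.7784)]
         = 0.04019344 / 0.39409344 = 0.102.
Therefore phi_{22} = 0.1020.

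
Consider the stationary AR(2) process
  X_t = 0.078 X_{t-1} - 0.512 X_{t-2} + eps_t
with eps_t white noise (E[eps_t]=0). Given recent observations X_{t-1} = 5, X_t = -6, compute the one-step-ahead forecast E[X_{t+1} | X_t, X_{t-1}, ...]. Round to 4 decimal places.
E[X_{t+1} \mid \mathcal F_t] = -3.0280

For an AR(p) model X_t = c + sum_i phi_i X_{t-i} + eps_t, the
one-step-ahead conditional mean is
  E[X_{t+1} | X_t, ...] = c + sum_i phi_i X_{t+1-i}.
Substitute known values:
  E[X_{t+1} | ...] = (0.078) * (-6) + (-0.512) * (5)
                   = -3.0280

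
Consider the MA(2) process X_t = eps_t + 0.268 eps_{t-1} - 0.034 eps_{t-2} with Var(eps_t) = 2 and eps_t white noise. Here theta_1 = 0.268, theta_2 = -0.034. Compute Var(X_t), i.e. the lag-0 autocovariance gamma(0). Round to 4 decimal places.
\gamma(0) = 2.1460

For an MA(q) process X_t = eps_t + sum_i theta_i eps_{t-i} with
Var(eps_t) = sigma^2, the variance is
  gamma(0) = sigma^2 * (1 + sum_i theta_i^2).
  sum_i theta_i^2 = (0.268)^2 + (-0.034)^2 = 0.071824 + 0.001156 = 0.07298.
  gamma(0) = 2 * (1 + 0.07298) = 2 * 1.07298 = 2.14596, which rounds to 2.1460.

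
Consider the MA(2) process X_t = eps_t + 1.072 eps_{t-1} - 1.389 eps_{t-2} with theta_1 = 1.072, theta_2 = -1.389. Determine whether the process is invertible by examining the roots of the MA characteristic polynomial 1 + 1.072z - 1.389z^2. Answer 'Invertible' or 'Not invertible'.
\text{Not invertible}

The MA(q) characteristic polynomial is P(z) = 1 + 1.072z - 1.389z^2.
Invertibility requires all roots to lie outside the unit circle, i.e. |z| > 1 for every root.
Set 1 + (1.072) z + (-1.389) z^2 = 0, i.e. a z^2 + b z + c = 0 with a = -1.389, b = 1.072, c = 1.
Discriminant D = b^2 - 4ac = (1.072)^2 - 4*(-1.389)*1 = 1.149184 - (-5.556) = 6.705184.
D >= 0, so the roots are real: z = (-b +/- sqrt(D)) / (2a) = (-1.072 +/- 2.589437) / (-2.778).
  z_1 = (-1.072 + 2.589437) / (-2.778) = -0.5462,   |z_1| = 0.5462.
  z_2 = (-1.072 - 2.589437) / (-2.778) = 1.318,   |z_2| = 1.318.
Moduli of all roots: 0.5462, 1.3180.
All moduli strictly greater than 1? No.
Verdict: Not invertible.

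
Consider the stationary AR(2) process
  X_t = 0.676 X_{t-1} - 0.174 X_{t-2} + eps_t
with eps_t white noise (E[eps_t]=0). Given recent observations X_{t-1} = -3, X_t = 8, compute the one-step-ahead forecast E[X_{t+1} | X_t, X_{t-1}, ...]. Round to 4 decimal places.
E[X_{t+1} \mid \mathcal F_t] = 5.9300

For an AR(p) model X_t = c + sum_i phi_i X_{t-i} + eps_t, the
one-step-ahead conditional mean is
  E[X_{t+1} | X_t, ...] = c + sum_i phi_i X_{t+1-i}.
Substitute known values:
  E[X_{t+1} | ...] = (0.676) * (8) + (-0.174) * (-3)
                   = 5.9300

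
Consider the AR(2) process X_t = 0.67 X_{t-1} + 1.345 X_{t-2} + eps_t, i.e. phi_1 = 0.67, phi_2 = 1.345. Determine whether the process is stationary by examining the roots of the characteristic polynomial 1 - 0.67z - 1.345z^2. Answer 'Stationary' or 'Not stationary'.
\text{Not stationary}

The AR(p) characteristic polynomial is P(z) = 1 - 0.67z - 1.345z^2.
Stationarity requires all roots to lie outside the unit circle, i.e. |z| > 1 for every root.
Set 1 + (-0.67) z + (-1.345) z^2 = 0, i.e. a z^2 + b z + c = 0 with a = -1.345, b = -0.67, c = 1.
Discriminant D = b^2 - 4ac = (-0.67)^2 - 4*(-1.345)*1 = 0.4489 - (-5.38) = 5.8289.
D >= 0, so the roots are real: z = (-b +/- sqrt(D)) / (2a) = (0.67 +/- 2.414311) / (-2.69).
  z_1 = (0.67 + 2.414311) / (-2.69) = -1.1466,   |z_1| = 1.1466.
  z_2 = (0.67 - 2.414311) / (-2.69) = 0.6484,   |z_2| = 0.6484.
Moduli of all roots: 1.1466, 0.6484.
All moduli strictly greater than 1? No.
Verdict: Not stationary.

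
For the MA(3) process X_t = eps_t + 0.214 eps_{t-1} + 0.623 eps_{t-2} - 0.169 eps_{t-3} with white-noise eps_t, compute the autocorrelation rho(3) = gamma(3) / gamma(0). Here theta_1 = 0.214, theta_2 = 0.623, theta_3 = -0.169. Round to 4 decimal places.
\rho(3) = -0.1156

For an MA(q) process with theta_0 = 1, the autocovariance is
  gamma(k) = sigma^2 * sum_{i=0..q-k} theta_i * theta_{i+k},
and rho(k) = gamma(k) / gamma(0). Sigma^2 cancels.
  numerator   = (1)*(-0.169) = -0.169.
  denominator = (1)^2 + (0.214)^2 + (0.623)^2 + (-0.169)^2 = 1.462486.
  rho(3) = -0.169 / 1.462486 = -0.1156.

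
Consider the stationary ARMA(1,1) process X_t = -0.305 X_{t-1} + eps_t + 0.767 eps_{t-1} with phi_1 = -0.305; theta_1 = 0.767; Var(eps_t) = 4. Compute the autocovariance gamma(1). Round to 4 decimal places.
\gamma(1) = 1.5609

Multiply the model equation by X_{t-k} and take expectations. With theta_0 = psi_0 = 1 and psi_j the MA(infinity) weights, this gives
  gamma(k) - sum_i phi_i gamma(k-i) = c_k,
  c_k = sigma^2 * sum_{j=k..q} theta_j psi_{j-k}   (c_k = 0 for k > q),
using gamma(-m) = gamma(m).
psi-weights needed (psi_j = theta_j + sum_i phi_i psi_{j-i}):
  psi_1 = theta_1 + phi_1 = 0.767 + (-0.305) = 0.462
Right-hand sides:
  c_0 = sigma^2 (1 + theta_1 psi_1) = 4 * (1 + (0.767)(0.462)) = 4 * 1.354354 = 5.417416
  c_1 = sigma^2 theta_1 = 4 * (0.767) = 3.068
  c_2 = 0
Equations for k = 0 and k = 1 (AR order 1):
  gamma(0) = phi_1 gamma(1) + c_0
  gamma(1) = phi_1 gamma(0) + c_1
Substituting the second into the first: gamma(0) (1 - phi_1^2) = c_0 + phi_1 c_1, so
  gamma(0) = (c_0 + phi_1 c_1) / (1 - phi_1^2) = (5.417416 + (-0.305)(3.068)) / (1 - (-0.305)^2) = 4.481676 / 0.906975 = 4.941345.
  gamma(1) = phi_1 gamma(0) + c_1 = (-0.305)(4.941345) + (3.068) = 1.56089.
Therefore gamma(1) = 1.5609 (to 4 decimal places).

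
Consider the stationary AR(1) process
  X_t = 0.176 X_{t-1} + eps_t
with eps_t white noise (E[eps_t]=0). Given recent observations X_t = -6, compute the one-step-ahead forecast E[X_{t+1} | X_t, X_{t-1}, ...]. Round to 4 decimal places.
E[X_{t+1} \mid \mathcal F_t] = -1.0560

For an AR(p) model X_t = c + sum_i phi_i X_{t-i} + eps_t, the
one-step-ahead conditional mean is
  E[X_{t+1} | X_t, ...] = c + sum_i phi_i X_{t+1-i}.
Substitute known values:
  E[X_{t+1} | ...] = (0.176) * (-6)
                   = -1.0560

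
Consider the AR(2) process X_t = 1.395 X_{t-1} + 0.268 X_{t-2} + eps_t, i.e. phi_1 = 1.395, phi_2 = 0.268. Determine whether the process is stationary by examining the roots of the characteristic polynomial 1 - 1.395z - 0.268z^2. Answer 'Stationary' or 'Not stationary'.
\text{Not stationary}

The AR(p) characteristic polynomial is P(z) = 1 - 1.395z - 0.268z^2.
Stationarity requires all roots to lie outside the unit circle, i.e. |z| > 1 for every root.
Set 1 + (-1.395) z + (-0.268) z^2 = 0, i.e. a z^2 + b z + c = 0 with a = -0.268, b = -1.395, c = 1.
Discriminant D = b^2 - 4ac = (-1.395)^2 - 4*(-0.268)*1 = 1.946025 - (-1.072) = 3.018025.
D >= 0, so the roots are real: z = (-b +/- sqrt(D)) / (2a) = (1.395 +/- 1.737246) / (-0.536).
  z_1 = (1.395 + 1.737246) / (-0.536) = -5.8437,   |z_1| = 5.8437.
  z_2 = (1.395 - 1.737246) / (-0.536) = 0.6385,   |z_2| = 0.6385.
Moduli of all roots: 5.8437, 0.6385.
All moduli strictly greater than 1? No.
Verdict: Not stationary.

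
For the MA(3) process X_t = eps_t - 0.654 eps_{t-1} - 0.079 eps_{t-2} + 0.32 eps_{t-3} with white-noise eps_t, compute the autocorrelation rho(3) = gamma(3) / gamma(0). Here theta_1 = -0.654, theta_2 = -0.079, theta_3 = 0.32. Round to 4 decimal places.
\rho(3) = 0.2083

For an MA(q) process with theta_0 = 1, the autocovariance is
  gamma(k) = sigma^2 * sum_{i=0..q-k} theta_i * theta_{i+k},
and rho(k) = gamma(k) / gamma(0). Sigma^2 cancels.
  numerator   = (1)*(0.32) = 0.32.
  denominator = (1)^2 + (-0.654)^2 + (-0.079)^2 + (0.32)^2 = 1.536357.
  rho(3) = 0.32 / 1.536357 = 0.2083.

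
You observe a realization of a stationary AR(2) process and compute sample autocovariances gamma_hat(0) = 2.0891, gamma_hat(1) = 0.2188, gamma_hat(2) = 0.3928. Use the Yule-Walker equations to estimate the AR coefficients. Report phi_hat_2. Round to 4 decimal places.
\hat\phi_{2} = 0.1790

The Yule-Walker equations for an AR(p) process read, in matrix form,
  Gamma_p phi = r_p,   with   (Gamma_p)_{ij} = gamma(|i - j|),
                       (r_p)_i = gamma(i),   i,j = 1..p.
Substitute the sample gammas (Toeplitz matrix and right-hand side of size 2):
  Gamma_p = [[2.0891, 0.2188], [0.2188, 2.0891]]
  r_p     = [0.2188, 0.3928]
Written out:
  2.0891 phi_1 + 0.2188 phi_2 = 0.2188
  0.2188 phi_1 + 2.0891 phi_2 = 0.3928
Solve by Cramer's rule:
  det = gamma(0)^2 - gamma(1)^2 = (2.0891)^2 - (0.2188)^2 = 4.36433881 - 0.04787344 = 4.31646537
  phi_hat_1 = [gamma(1) gamma(0) - gamma(1) gamma(2)] / det = [(0.2188)(2.0891) - (0.2188)(0.3928)] / 4.31646537 = 0.37115044 / 4.31646537 = 0.086
  phi_hat_2 = [gamma(0) gamma(2) - gamma(1)^2] / det = [(2.0891)(0.3928) - (0.2188)^2] / 4.31646537 = 0.77272504 / 4.31646537 = 0.179
So phi_hat = [0.0860, 0.1790].
Therefore phi_hat_2 = 0.1790.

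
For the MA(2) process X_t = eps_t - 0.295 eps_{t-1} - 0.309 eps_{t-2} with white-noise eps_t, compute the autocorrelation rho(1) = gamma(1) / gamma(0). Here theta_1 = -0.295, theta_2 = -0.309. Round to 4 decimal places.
\rho(1) = -0.1724

For an MA(q) process with theta_0 = 1, the autocovariance is
  gamma(k) = sigma^2 * sum_{i=0..q-k} theta_i * theta_{i+k},
and rho(k) = gamma(k) / gamma(0). Sigma^2 cancels.
  numerator   = (1)*(-0.295) + (-0.295)*(-0.309) = -0.203845.
  denominator = (1)^2 + (-0.295)^2 + (-0.309)^2 = 1.182506.
  rho(1) = -0.203845 / 1.182506 = -0.1724.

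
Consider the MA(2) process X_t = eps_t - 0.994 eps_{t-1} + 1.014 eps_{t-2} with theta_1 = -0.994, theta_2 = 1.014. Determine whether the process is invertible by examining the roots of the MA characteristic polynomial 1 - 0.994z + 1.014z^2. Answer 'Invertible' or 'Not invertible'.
\text{Not invertible}

The MA(q) characteristic polynomial is P(z) = 1 - 0.994z + 1.014z^2.
Invertibility requires all roots to lie outside the unit circle, i.e. |z| > 1 for every root.
Set 1 + (-0.994) z + (1.014) z^2 = 0, i.e. a z^2 + b z + c = 0 with a = 1.014, b = -0.994, c = 1.
Discriminant D = b^2 - 4ac = (-0.994)^2 - 4*(1.014)*1 = 0.988036 - (4.056) = -3.067964.
D < 0, so the roots are the complex-conjugate pair z = (-b +/- i sqrt(-D)) / (2a) = 0.4901 +/- 0.8637i.
For a conjugate pair |z|^2 = z * conj(z) = (product of roots) = c/a = 1/(1.014) = 0.986193, so |z| = sqrt(0.986193) = 0.9931 for both roots.
Moduli of all roots: 0.9931, 0.9931.
All moduli strictly greater than 1? No.
Verdict: Not invertible.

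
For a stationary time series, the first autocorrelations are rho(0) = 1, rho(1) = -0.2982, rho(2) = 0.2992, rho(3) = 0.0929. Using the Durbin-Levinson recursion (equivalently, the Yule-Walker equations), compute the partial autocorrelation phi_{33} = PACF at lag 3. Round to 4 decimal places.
\phi_{33} = 0.2671

The PACF at lag k is phi_{kk}, the last component of the solution
to the Yule-Walker system G_k phi = r_k where
  (G_k)_{ij} = rho(|i - j|), (r_k)_i = rho(i), i,j = 1..k.
Equivalently, Durbin-Levinson gives phi_{kk} iteratively:
  phi_{11} = rho(1)
  phi_{kk} = [rho(k) - sum_{j=1..k-1} phi_{k-1,j} rho(k-j)]
            / [1 - sum_{j=1..k-1} phi_{k-1,j} rho(j)],
  phi_{k,j} = phi_{k-1,j} - phi_{kk} phi_{k-1,k-j},  j = 1..k-1.
Step k = 1:
  phi_11 = rho(1) = -0.2982.
Step k = 2:
  phi_22 = [rho(2) - phi_11 rho(1)] / [1 - phi_11 rho(1)] = [0.2992 - (-0.2982)(-0.2982)] / [1 - (-0.2982)(-0.2982)]
         = 0.21027676 / 0.91107676 = 0.2308.
  Update: phi_21 = phi_11 - phi_22 phi_11 = -0.2982 - (0.2308)(-0.2982) = -0.229375.
Step k = 3:
  phi_33 = [rho(3) - phi_21 rho(2) - phi_22 rho(1)] / [1 - phi_21 rho(1) - phi_22 rho(2)]
    numerator   = 0.0929 - (-0.229375)(0.2992) - (0.2308)(-0.2982) = 0.23035375
    denominator = 1 - (-0.229375)(-0.2982) - (0.2308)(0.2992) = 0.86254483
  phi_33 = 0.23035375 / 0.86254483 = 0.2671.
Therefore phi_{33} = 0.2671.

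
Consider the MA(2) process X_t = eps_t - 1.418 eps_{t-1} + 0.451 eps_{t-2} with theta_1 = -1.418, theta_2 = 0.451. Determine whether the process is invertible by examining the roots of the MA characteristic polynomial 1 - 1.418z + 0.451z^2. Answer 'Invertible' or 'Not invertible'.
\text{Invertible}

The MA(q) characteristic polynomial is P(z) = 1 - 1.418z + 0.451z^2.
Invertibility requires all roots to lie outside the unit circle, i.e. |z| > 1 for every root.
Set 1 + (-1.418) z + (0.451) z^2 = 0, i.e. a z^2 + b z + c = 0 with a = 0.451, b = -1.418, c = 1.
Discriminant D = b^2 - 4ac = (-1.418)^2 - 4*(0.451)*1 = 2.010724 - (1.804) = 0.206724.
D >= 0, so the roots are real: z = (-b +/- sqrt(D)) / (2a) = (1.418 +/- 0.454669) / (0.902).
  z_1 = (1.418 + 0.454669) / (0.902) = 2.0761,   |z_1| = 2.0761.
  z_2 = (1.418 - 0.454669) / (0.902) = 1.068,   |z_2| = 1.068.
Moduli of all roots: 2.0761, 1.0680.
All moduli strictly greater than 1? Yes.
Verdict: Invertible.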